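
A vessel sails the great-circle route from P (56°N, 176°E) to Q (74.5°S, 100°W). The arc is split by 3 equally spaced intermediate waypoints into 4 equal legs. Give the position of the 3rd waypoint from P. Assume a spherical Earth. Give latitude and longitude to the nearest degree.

From cos δ = sin φ₁ sin φ₂ + cos φ₁ cos φ₂ cos Δλ, the central angle is δ ≈ 2.471 rad (141.6°).
Interpolate at f = 3/4 with slerp weights a = sin((1−f)δ)/sin δ ≈ 0.932, b = sin(fδ)/sin δ ≈ 1.545.
p = a·p₁ + b·p₂ ≈ (-0.591, -0.370, -0.716); φ = arcsin(p_z) ≈ -45.76°, λ = atan2(p_y, p_x) ≈ -147.95°.

≈ (46°S, 148°W)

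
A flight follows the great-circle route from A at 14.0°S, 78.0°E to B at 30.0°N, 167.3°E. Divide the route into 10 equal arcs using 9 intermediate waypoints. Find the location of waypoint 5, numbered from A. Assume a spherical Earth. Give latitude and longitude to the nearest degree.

≈ 11°N, 119°E

Convert each endpoint to a unit vector on the sphere (x = cos φ cos λ, y = cos φ sin λ, z = sin φ).
The central angle between the endpoints is δ = arccos(p₁·p₂) ≈ 1.682 rad (96.4°).
Interpolate at f = 5/10 with slerp weights a = sin((1−f)δ)/sin δ ≈ 0.750, b = sin(fδ)/sin δ ≈ 0.750.
p = a·p₁ + b·p₂ ≈ (-0.482, 0.854, 0.194); φ = arcsin(p_z) ≈ 11.16°, λ = atan2(p_y, p_x) ≈ 119.44°.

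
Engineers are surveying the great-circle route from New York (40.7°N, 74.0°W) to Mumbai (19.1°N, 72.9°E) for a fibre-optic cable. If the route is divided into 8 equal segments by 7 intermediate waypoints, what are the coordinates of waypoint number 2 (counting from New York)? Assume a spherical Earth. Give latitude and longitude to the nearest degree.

≈ (61°N, 41°W)

The haversine formula gives a central angle δ ≈ 1.968 rad (112.8°) between the endpoints.
Interpolate at f = 2/8 with slerp weights a = sin((1−f)δ)/sin δ ≈ 1.080, b = sin(fδ)/sin δ ≈ 0.512.
p = a·p₁ + b·p₂ ≈ (0.368, -0.324, 0.872); φ = arcsin(p_z) ≈ 60.64°, λ = atan2(p_y, p_x) ≈ -41.38°.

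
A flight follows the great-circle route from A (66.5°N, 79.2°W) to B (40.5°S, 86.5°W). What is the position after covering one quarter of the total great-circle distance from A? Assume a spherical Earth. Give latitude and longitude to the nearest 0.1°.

Convert each endpoint to a unit vector on the sphere (x = cos φ cos λ, y = cos φ sin λ, z = sin φ).
The central angle between the endpoints is δ = arccos(p₁·p₂) ≈ 1.870 rad (107.1°).
Interpolate at f = 1/4 with slerp weights a = sin((1−f)δ)/sin δ ≈ 1.032, b = sin(fδ)/sin δ ≈ 0.472.
p = a·p₁ + b·p₂ ≈ (0.099, -0.762, 0.640); φ = arcsin(p_z) ≈ 39.78°, λ = atan2(p_y, p_x) ≈ -82.60°.

≈ (39.8°N, 82.6°W)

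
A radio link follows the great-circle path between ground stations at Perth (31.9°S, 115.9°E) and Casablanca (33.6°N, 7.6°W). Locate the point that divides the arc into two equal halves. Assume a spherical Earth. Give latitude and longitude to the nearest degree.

Convert each endpoint to a unit vector on the sphere (x = cos φ cos λ, y = cos φ sin λ, z = sin φ).
The central angle between the endpoints is δ = arccos(p₁·p₂) ≈ 2.322 rad (133.1°).
Interpolate at f = 1/2 with slerp weights a = sin((1−f)δ)/sin δ ≈ 1.255, b = sin(fδ)/sin δ ≈ 1.255.
p = a·p₁ + b·p₂ ≈ (0.571, 0.820, 0.031); φ = arcsin(p_z) ≈ 1.80°, λ = atan2(p_y, p_x) ≈ 55.17°.

≈ 2°N, 55°E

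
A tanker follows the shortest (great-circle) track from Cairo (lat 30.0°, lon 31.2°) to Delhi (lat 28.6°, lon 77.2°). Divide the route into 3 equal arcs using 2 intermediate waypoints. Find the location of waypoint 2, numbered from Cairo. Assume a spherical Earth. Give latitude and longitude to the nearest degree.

≈ lat 31°, lon 62°

Write both endpoints as unit vectors p₁, p₂ with components (cos φ cos λ, cos φ sin λ, sin φ).
The central angle between the endpoints is δ = arccos(p₁·p₂) ≈ 0.696 rad (39.9°).
Interpolate at f = 2/3 with slerp weights a = sin((1−f)δ)/sin δ ≈ 0.359, b = sin(fδ)/sin δ ≈ 0.698.
p = a·p₁ + b·p₂ ≈ (0.401, 0.758, 0.513); φ = arcsin(p_z) ≈ 30.89°, λ = atan2(p_y, p_x) ≈ 62.11°.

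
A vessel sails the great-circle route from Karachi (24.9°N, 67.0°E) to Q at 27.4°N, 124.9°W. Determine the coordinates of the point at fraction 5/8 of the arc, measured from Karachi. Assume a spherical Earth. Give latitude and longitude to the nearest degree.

≈ 71°N, 157°W

From cos δ = sin φ₁ sin φ₂ + cos φ₁ cos φ₂ cos Δλ, the central angle is δ ≈ 2.207 rad (126.5°).
Interpolate at f = 5/8 with slerp weights a = sin((1−f)δ)/sin δ ≈ 0.916, b = sin(fδ)/sin δ ≈ 1.221.
p = a·p₁ + b·p₂ ≈ (-0.296, -0.124, 0.947); φ = arcsin(p_z) ≈ 71.30°, λ = atan2(p_y, p_x) ≈ -157.18°.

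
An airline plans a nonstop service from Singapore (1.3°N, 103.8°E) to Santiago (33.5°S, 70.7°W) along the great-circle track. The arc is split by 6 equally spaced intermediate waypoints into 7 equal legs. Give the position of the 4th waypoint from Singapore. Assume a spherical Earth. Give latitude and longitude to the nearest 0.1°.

≈ 78.9°S, 53.6°E

The haversine formula gives a central angle δ ≈ 2.572 rad (147.4°) between the endpoints.
Interpolate at f = 4/7 with slerp weights a = sin((1−f)δ)/sin δ ≈ 1.656, b = sin(fδ)/sin δ ≈ 1.846.
p = a·p₁ + b·p₂ ≈ (0.114, 0.155, -0.981); φ = arcsin(p_z) ≈ -78.93°, λ = atan2(p_y, p_x) ≈ 53.61°.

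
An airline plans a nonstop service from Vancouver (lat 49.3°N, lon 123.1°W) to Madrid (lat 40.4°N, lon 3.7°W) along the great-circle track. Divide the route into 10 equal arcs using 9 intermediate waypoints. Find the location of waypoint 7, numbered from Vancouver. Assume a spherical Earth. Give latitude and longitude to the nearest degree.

Write both endpoints as unit vectors p₁, p₂ with components (cos φ cos λ, cos φ sin λ, sin φ).
The central angle between the endpoints is δ = arccos(p₁·p₂) ≈ 1.321 rad (75.7°).
Interpolate at f = 7/10 with slerp weights a = sin((1−f)δ)/sin δ ≈ 0.398, b = sin(fδ)/sin δ ≈ 0.824.
p = a·p₁ + b·p₂ ≈ (0.484, -0.258, 0.836); φ = arcsin(p_z) ≈ 56.72°, λ = atan2(p_y, p_x) ≈ -28.05°.

≈ lat 57°N, lon 28°W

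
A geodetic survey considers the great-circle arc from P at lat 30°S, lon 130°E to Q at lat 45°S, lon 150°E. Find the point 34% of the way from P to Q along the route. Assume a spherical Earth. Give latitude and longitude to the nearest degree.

From cos δ = sin φ₁ sin φ₂ + cos φ₁ cos φ₂ cos Δλ, the central angle is δ ≈ 0.379 rad (21.7°).
Interpolate at f = 0.34 with slerp weights a = sin((1−f)δ)/sin δ ≈ 0.669, b = sin(fδ)/sin δ ≈ 0.347.
p = a·p₁ + b·p₂ ≈ (-0.585, 0.567, -0.580); φ = arcsin(p_z) ≈ -35.46°, λ = atan2(p_y, p_x) ≈ 135.92°.

≈ lat 35°S, lon 136°E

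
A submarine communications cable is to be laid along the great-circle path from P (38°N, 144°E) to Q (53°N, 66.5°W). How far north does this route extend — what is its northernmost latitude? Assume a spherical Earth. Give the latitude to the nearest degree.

The great circle lies in the plane with unit normal n̂ = (p₁ × p₂)/|p₁ × p₂|.
Here n̂_z ≈ +0.242; the vertex latitude is φ_max = arccos|n̂_z| ≈ 76.0°.
Check via Clairaut: cos φ_max = |cos φ₁| · sin C = cos(38.0°)·sin(17.8°) ≈ 0.242, again giving ≈ 76.0°.

≈ 76°N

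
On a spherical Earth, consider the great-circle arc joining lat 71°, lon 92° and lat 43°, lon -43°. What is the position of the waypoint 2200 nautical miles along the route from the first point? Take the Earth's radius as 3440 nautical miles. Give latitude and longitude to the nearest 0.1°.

Convert each endpoint to a unit vector on the sphere (x = cos φ cos λ, y = cos φ sin λ, z = sin φ).
The central angle between the endpoints is δ = arccos(p₁·p₂) ≈ 1.074 rad (61.5°). The total great-circle distance is δ·R ≈ 1.074 × 3440 ≈ 3695 nmi, so the target fraction is f = 2200/3695 ≈ 0.595.
Interpolate at f ≈ 0.595 with slerp weights a = sin((1−f)δ)/sin δ ≈ 0.479, b = sin(fδ)/sin δ ≈ 0.679.
p = a·p₁ + b·p₂ ≈ (0.358, -0.183, 0.916); φ = arcsin(p_z) ≈ 66.32°, λ = atan2(p_y, p_x) ≈ -27.07°.

≈ lat 66.3°, lon -27.1°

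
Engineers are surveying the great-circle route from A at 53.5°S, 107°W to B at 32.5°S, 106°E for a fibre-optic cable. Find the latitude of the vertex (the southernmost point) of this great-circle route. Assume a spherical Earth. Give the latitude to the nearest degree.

The great circle lies in the plane with unit normal n̂ = (p₁ × p₂)/|p₁ × p₂|.
Here n̂_z ≈ -0.273; the vertex latitude is φ_max = arccos|n̂_z| ≈ 74.1°.

≈ 74°S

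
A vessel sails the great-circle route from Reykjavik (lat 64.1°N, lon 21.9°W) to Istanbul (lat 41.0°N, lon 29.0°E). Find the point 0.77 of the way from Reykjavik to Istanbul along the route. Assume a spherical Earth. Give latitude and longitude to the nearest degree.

Convert each endpoint to a unit vector on the sphere (x = cos φ cos λ, y = cos φ sin λ, z = sin φ).
The central angle between the endpoints is δ = arccos(p₁·p₂) ≈ 0.647 rad (37.1°).
Interpolate at f = 0.77 with slerp weights a = sin((1−f)δ)/sin δ ≈ 0.246, b = sin(fδ)/sin δ ≈ 0.793.
p = a·p₁ + b·p₂ ≈ (0.623, 0.250, 0.741); φ = arcsin(p_z) ≈ 47.84°, λ = atan2(p_y, p_x) ≈ 21.86°.

≈ lat 48°N, lon 22°E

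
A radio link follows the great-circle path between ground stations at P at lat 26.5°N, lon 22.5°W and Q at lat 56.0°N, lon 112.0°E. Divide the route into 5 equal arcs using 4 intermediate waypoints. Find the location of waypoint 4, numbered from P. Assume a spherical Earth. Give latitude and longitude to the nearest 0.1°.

≈ lat 67.1°N, lon 82.0°E

Convert each endpoint to a unit vector on the sphere (x = cos φ cos λ, y = cos φ sin λ, z = sin φ).
The central angle between the endpoints is δ = arccos(p₁·p₂) ≈ 1.552 rad (88.9°).
Interpolate at f = 4/5 with slerp weights a = sin((1−f)δ)/sin δ ≈ 0.305, b = sin(fδ)/sin δ ≈ 0.946.
p = a·p₁ + b·p₂ ≈ (0.054, 0.386, 0.921); φ = arcsin(p_z) ≈ 67.05°, λ = atan2(p_y, p_x) ≈ 82.00°.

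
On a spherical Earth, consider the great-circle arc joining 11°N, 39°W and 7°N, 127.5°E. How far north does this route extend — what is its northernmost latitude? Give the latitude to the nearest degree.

≈ 53°N

The great circle lies in the plane with unit normal n̂ = (p₁ × p₂)/|p₁ × p₂|.
Here n̂_z ≈ +0.595; the vertex latitude is φ_max = arccos|n̂_z| ≈ 53.5°.
Check via Clairaut: cos φ_max = |cos φ₁| · sin C = cos(11.0°)·sin(37.3°) ≈ 0.595, again giving ≈ 53.5°.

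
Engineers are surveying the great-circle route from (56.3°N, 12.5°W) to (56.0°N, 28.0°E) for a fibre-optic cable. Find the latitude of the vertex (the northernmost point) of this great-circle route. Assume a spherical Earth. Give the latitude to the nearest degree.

The great circle lies in the plane with unit normal n̂ = (p₁ × p₂)/|p₁ × p₂|.
Here n̂_z ≈ +0.533; the vertex latitude is φ_max = arccos|n̂_z| ≈ 57.8°.
Check via Clairaut: cos φ_max = |cos φ₁| · sin C = cos(56.3°)·sin(73.7°) ≈ 0.533, again giving ≈ 57.8°.

≈ 58°N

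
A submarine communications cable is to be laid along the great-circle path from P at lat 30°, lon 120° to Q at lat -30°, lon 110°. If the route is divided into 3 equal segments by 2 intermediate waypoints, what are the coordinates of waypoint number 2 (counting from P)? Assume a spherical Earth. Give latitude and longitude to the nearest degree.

From cos δ = sin φ₁ sin φ₂ + cos φ₁ cos φ₂ cos Δλ, the central angle is δ ≈ 1.060 rad (60.8°).
Interpolate at f = 2/3 with slerp weights a = sin((1−f)δ)/sin δ ≈ 0.397, b = sin(fδ)/sin δ ≈ 0.744.
p = a·p₁ + b·p₂ ≈ (-0.392, 0.903, -0.174); φ = arcsin(p_z) ≈ -10.01°, λ = atan2(p_y, p_x) ≈ 113.47°.

≈ lat -10°, lon 113°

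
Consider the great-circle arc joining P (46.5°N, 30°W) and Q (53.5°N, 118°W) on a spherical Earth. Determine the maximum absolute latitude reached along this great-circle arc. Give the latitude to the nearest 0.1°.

The great circle lies in the plane with unit normal n̂ = (p₁ × p₂)/|p₁ × p₂|.
Here n̂_z ≈ -0.510; the vertex latitude is φ_max = arccos|n̂_z| ≈ 59.3°.

≈ 59.3°N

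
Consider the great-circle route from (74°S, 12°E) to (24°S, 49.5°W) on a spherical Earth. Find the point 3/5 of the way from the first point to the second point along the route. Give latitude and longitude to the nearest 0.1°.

≈ (46.5°S, 40.0°W)

The haversine formula gives a central angle δ ≈ 1.034 rad (59.3°) between the endpoints.
Interpolate at f = 3/5 with slerp weights a = sin((1−f)δ)/sin δ ≈ 0.468, b = sin(fδ)/sin δ ≈ 0.677.
p = a·p₁ + b·p₂ ≈ (0.528, -0.443, -0.725); φ = arcsin(p_z) ≈ -46.45°, λ = atan2(p_y, p_x) ≈ -40.03°.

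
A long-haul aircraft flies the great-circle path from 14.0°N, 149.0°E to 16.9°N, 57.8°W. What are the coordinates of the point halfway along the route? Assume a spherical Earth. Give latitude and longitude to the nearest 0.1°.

≈ 50.0°N, 136.1°W

From cos δ = sin φ₁ sin φ₂ + cos φ₁ cos φ₂ cos Δλ, the central angle is δ ≈ 2.432 rad (139.3°).
Interpolate at f = 1/2 with slerp weights a = sin((1−f)δ)/sin δ ≈ 1.438, b = sin(fδ)/sin δ ≈ 1.438.
p = a·p₁ + b·p₂ ≈ (-0.463, -0.446, 0.766); φ = arcsin(p_z) ≈ 50.01°, λ = atan2(p_y, p_x) ≈ -136.08°.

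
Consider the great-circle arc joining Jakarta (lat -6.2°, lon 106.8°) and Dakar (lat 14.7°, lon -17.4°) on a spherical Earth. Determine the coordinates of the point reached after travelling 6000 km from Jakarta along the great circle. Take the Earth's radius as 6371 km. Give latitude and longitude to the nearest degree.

Write both endpoints as unit vectors p₁, p₂ with components (cos φ cos λ, cos φ sin λ, sin φ).
The central angle between the endpoints is δ = arccos(p₁·p₂) ≈ 2.175 rad (124.6°). The total great-circle distance is δ·R ≈ 2.175 × 6371 ≈ 13855 km, so the target fraction is f = 6000/13855 ≈ 0.433.
Interpolate at f ≈ 0.433 with slerp weights a = sin((1−f)δ)/sin δ ≈ 1.146, b = sin(fδ)/sin δ ≈ 0.982.
p = a·p₁ + b·p₂ ≈ (0.577, 0.807, 0.125); φ = arcsin(p_z) ≈ 7.21°, λ = atan2(p_y, p_x) ≈ 54.41°.

≈ lat 7°, lon 54°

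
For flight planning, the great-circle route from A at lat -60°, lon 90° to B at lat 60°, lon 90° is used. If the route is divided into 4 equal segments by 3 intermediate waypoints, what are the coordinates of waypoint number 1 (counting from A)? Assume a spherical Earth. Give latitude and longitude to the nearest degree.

≈ lat -30°, lon 90°

Write both endpoints as unit vectors p₁, p₂ with components (cos φ cos λ, cos φ sin λ, sin φ).
The central angle between the endpoints is δ = arccos(p₁·p₂) ≈ 2.094 rad (120.0°).
Interpolate at f = 1/4 with slerp weights a = sin((1−f)δ)/sin δ ≈ 1.155, b = sin(fδ)/sin δ ≈ 0.577.
p = a·p₁ + b·p₂ ≈ (0.000, 0.866, -0.500); φ = arcsin(p_z) ≈ -30.00°, λ = atan2(p_y, p_x) ≈ 90.00°.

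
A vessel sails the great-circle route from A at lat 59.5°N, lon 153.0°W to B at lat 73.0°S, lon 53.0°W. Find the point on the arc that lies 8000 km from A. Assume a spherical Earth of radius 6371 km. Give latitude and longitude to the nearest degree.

Convert each endpoint to a unit vector on the sphere (x = cos φ cos λ, y = cos φ sin λ, z = sin φ).
The central angle between the endpoints is δ = arccos(p₁·p₂) ≈ 2.586 rad (148.2°). The total great-circle distance is δ·R ≈ 2.586 × 6371 ≈ 16477 km, so the target fraction is f = 8000/16477 ≈ 0.486.
Interpolate at f ≈ 0.486 with slerp weights a = sin((1−f)δ)/sin δ ≈ 1.842, b = sin(fδ)/sin δ ≈ 1.803.
p = a·p₁ + b·p₂ ≈ (-0.516, -0.846, -0.137); φ = arcsin(p_z) ≈ -7.89°, λ = atan2(p_y, p_x) ≈ -121.38°.

≈ lat 8°S, lon 121°W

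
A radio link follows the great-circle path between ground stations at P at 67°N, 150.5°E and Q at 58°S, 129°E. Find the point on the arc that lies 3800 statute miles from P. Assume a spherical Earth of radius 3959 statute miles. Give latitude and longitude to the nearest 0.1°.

≈ 12.6°N, 138.9°E

Convert each endpoint to a unit vector on the sphere (x = cos φ cos λ, y = cos φ sin λ, z = sin φ).
The central angle between the endpoints is δ = arccos(p₁·p₂) ≈ 2.199 rad (126.0°). The total great-circle distance is δ·R ≈ 2.199 × 3959 ≈ 8707 mi, so the target fraction is f = 3800/8707 ≈ 0.436.
Interpolate at f ≈ 0.436 with slerp weights a = sin((1−f)δ)/sin δ ≈ 1.169, b = sin(fδ)/sin δ ≈ 1.013.
p = a·p₁ + b·p₂ ≈ (-0.735, 0.642, 0.217); φ = arcsin(p_z) ≈ 12.55°, λ = atan2(p_y, p_x) ≈ 138.88°.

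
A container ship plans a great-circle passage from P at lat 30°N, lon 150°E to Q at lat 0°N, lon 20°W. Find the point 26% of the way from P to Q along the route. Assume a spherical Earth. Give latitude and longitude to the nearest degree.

≈ lat 64°N, lon 122°E

Write both endpoints as unit vectors p₁, p₂ with components (cos φ cos λ, cos φ sin λ, sin φ).
The central angle between the endpoints is δ = arccos(p₁·p₂) ≈ 2.592 rad (148.5°).
Interpolate at f = 0.26 with slerp weights a = sin((1−f)δ)/sin δ ≈ 1.801, b = sin(fδ)/sin δ ≈ 1.195.
p = a·p₁ + b·p₂ ≈ (-0.227, 0.371, 0.900); φ = arcsin(p_z) ≈ 64.21°, λ = atan2(p_y, p_x) ≈ 121.51°.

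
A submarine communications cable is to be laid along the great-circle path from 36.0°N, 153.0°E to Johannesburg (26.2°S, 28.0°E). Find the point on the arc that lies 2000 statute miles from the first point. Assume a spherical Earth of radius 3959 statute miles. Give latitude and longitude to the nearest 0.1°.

≈ 29.0°N, 119.5°E

Convert each endpoint to a unit vector on the sphere (x = cos φ cos λ, y = cos φ sin λ, z = sin φ).
The central angle between the endpoints is δ = arccos(p₁·p₂) ≈ 2.313 rad (132.5°). The total great-circle distance is δ·R ≈ 2.313 × 3959 ≈ 9157 mi, so the target fraction is f = 2000/9157 ≈ 0.218.
Interpolate at f ≈ 0.218 with slerp weights a = sin((1−f)δ)/sin δ ≈ 1.319, b = sin(fδ)/sin δ ≈ 0.657.
p = a·p₁ + b·p₂ ≈ (-0.430, 0.761, 0.485); φ = arcsin(p_z) ≈ 29.03°, λ = atan2(p_y, p_x) ≈ 119.50°.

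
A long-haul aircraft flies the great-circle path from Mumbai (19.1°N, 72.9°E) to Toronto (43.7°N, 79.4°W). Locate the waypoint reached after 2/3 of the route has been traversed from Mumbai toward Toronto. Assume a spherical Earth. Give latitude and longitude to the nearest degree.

≈ (69°N, 25°W)

The haversine formula gives a central angle δ ≈ 1.959 rad (112.3°) between the endpoints.
Interpolate at f = 2/3 with slerp weights a = sin((1−f)δ)/sin δ ≈ 0.657, b = sin(fδ)/sin δ ≈ 1.043.
p = a·p₁ + b·p₂ ≈ (0.321, -0.148, 0.935); φ = arcsin(p_z) ≈ 69.29°, λ = atan2(p_y, p_x) ≈ -24.76°.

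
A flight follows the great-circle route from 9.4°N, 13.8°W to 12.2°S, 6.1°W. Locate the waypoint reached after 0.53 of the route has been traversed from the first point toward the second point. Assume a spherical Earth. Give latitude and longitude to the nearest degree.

Write both endpoints as unit vectors p₁, p₂ with components (cos φ cos λ, cos φ sin λ, sin φ).
The central angle between the endpoints is δ = arccos(p₁·p₂) ≈ 0.400 rad (22.9°).
Interpolate at f = 0.53 with slerp weights a = sin((1−f)δ)/sin δ ≈ 0.480, b = sin(fδ)/sin δ ≈ 0.540.
p = a·p₁ + b·p₂ ≈ (0.985, -0.169, -0.036); φ = arcsin(p_z) ≈ -2.05°, λ = atan2(p_y, p_x) ≈ -9.74°.

≈ 2°S, 10°W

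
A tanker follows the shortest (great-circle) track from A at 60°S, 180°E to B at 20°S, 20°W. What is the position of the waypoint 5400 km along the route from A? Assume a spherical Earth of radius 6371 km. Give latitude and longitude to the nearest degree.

≈ 68°S, 41°W

From cos δ = sin φ₁ sin φ₂ + cos φ₁ cos φ₂ cos Δλ, the central angle is δ ≈ 1.717 rad (98.4°). The total great-circle distance is δ·R ≈ 1.717 × 6371 ≈ 10937 km, so the target fraction is f = 5400/10937 ≈ 0.494.
Interpolate at f ≈ 0.494 with slerp weights a = sin((1−f)δ)/sin δ ≈ 0.772, b = sin(fδ)/sin δ ≈ 0.758.
p = a·p₁ + b·p₂ ≈ (0.283, -0.244, -0.928); φ = arcsin(p_z) ≈ -68.07°, λ = atan2(p_y, p_x) ≈ -40.70°.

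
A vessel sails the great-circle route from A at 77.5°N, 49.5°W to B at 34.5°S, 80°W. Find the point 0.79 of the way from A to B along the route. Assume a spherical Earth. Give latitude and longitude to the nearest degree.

From cos δ = sin φ₁ sin φ₂ + cos φ₁ cos φ₂ cos Δλ, the central angle is δ ≈ 1.982 rad (113.5°).
Interpolate at f = 0.79 with slerp weights a = sin((1−f)δ)/sin δ ≈ 0.441, b = sin(fδ)/sin δ ≈ 1.091.
p = a·p₁ + b·p₂ ≈ (0.218, -0.958, -0.187); φ = arcsin(p_z) ≈ -10.80°, λ = atan2(p_y, p_x) ≈ -77.17°.

≈ 11°S, 77°W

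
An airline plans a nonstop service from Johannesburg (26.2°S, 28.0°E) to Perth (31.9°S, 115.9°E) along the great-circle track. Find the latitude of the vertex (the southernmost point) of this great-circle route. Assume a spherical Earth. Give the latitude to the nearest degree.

≈ 38°S

The great circle lies in the plane with unit normal n̂ = (p₁ × p₂)/|p₁ × p₂|.
Here n̂_z ≈ +0.789; the vertex latitude is φ_max = arccos|n̂_z| ≈ 37.9°.
Check via Clairaut: cos φ_max = |cos φ₁| · sin C = cos(26.2°)·sin(118.5°) ≈ 0.789, again giving ≈ 37.9°.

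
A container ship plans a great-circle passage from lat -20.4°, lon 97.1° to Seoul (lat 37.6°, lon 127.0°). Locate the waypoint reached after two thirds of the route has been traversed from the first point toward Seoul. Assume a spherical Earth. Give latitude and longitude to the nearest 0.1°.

≈ lat 18.6°, lon 115.5°

From cos δ = sin φ₁ sin φ₂ + cos φ₁ cos φ₂ cos Δλ, the central angle is δ ≈ 1.125 rad (64.5°).
Interpolate at f = 2/3 with slerp weights a = sin((1−f)δ)/sin δ ≈ 0.406, b = sin(fδ)/sin δ ≈ 0.755.
p = a·p₁ + b·p₂ ≈ (-0.407, 0.856, 0.319); φ = arcsin(p_z) ≈ 18.63°, λ = atan2(p_y, p_x) ≈ 115.45°.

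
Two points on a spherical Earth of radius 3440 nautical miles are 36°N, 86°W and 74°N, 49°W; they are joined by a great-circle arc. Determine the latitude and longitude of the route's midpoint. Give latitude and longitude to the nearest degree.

From cos δ = sin φ₁ sin φ₂ + cos φ₁ cos φ₂ cos Δλ, the central angle is δ ≈ 0.733 rad (42.0°).
Interpolate at f = 1/2 with slerp weights a = sin((1−f)δ)/sin δ ≈ 0.536, b = sin(fδ)/sin δ ≈ 0.536.
p = a·p₁ + b·p₂ ≈ (0.127, -0.544, 0.830); φ = arcsin(p_z) ≈ 56.06°, λ = atan2(p_y, p_x) ≈ -76.84°.

≈ 56°N, 77°W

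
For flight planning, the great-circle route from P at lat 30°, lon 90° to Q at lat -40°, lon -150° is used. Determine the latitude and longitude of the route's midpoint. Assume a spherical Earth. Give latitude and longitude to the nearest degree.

≈ lat -10°, lon 144°

The haversine formula gives a central angle δ ≈ 2.282 rad (130.8°) between the endpoints.
Interpolate at f = 1/2 with slerp weights a = sin((1−f)δ)/sin δ ≈ 1.201, b = sin(fδ)/sin δ ≈ 1.201.
p = a·p₁ + b·p₂ ≈ (-0.796, 0.580, -0.171); φ = arcsin(p_z) ≈ -9.87°, λ = atan2(p_y, p_x) ≈ 143.94°.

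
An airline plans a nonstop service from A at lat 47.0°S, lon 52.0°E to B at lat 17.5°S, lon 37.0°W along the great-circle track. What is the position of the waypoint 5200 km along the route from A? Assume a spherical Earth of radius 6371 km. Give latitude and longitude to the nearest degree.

≈ lat 37°S, lon 11°W

Convert each endpoint to a unit vector on the sphere (x = cos φ cos λ, y = cos φ sin λ, z = sin φ).
The central angle between the endpoints is δ = arccos(p₁·p₂) ≈ 1.337 rad (76.6°). The total great-circle distance is δ·R ≈ 1.337 × 6371 ≈ 8521 km, so the target fraction is f = 5200/8521 ≈ 0.610.
Interpolate at f ≈ 0.610 with slerp weights a = sin((1−f)δ)/sin δ ≈ 0.512, b = sin(fδ)/sin δ ≈ 0.749.
p = a·p₁ + b·p₂ ≈ (0.785, -0.155, -0.599); φ = arcsin(p_z) ≈ -36.83°, λ = atan2(p_y, p_x) ≈ -11.15°.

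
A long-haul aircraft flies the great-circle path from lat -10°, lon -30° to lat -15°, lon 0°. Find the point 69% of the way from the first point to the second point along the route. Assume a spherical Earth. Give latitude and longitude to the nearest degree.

≈ lat -14°, lon -9°

Convert each endpoint to a unit vector on the sphere (x = cos φ cos λ, y = cos φ sin λ, z = sin φ).
The central angle between the endpoints is δ = arccos(p₁·p₂) ≈ 0.518 rad (29.7°).
Interpolate at f = 0.69 with slerp weights a = sin((1−f)δ)/sin δ ≈ 0.323, b = sin(fδ)/sin δ ≈ 0.707.
p = a·p₁ + b·p₂ ≈ (0.958, -0.159, -0.239); φ = arcsin(p_z) ≈ -13.82°, λ = atan2(p_y, p_x) ≈ -9.42°.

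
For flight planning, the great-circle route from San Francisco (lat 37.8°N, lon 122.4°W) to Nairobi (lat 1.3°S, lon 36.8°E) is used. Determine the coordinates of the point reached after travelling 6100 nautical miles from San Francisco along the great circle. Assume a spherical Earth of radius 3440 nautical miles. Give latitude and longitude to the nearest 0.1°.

≈ lat 31.9°N, lon 19.1°E

From cos δ = sin φ₁ sin φ₂ + cos φ₁ cos φ₂ cos Δλ, the central angle is δ ≈ 2.422 rad (138.8°). The total great-circle distance is δ·R ≈ 2.422 × 3440 ≈ 8333 nmi, so the target fraction is f = 6100/8333 ≈ 0.732.
Interpolate at f ≈ 0.732 with slerp weights a = sin((1−f)δ)/sin δ ≈ 0.918, b = sin(fδ)/sin δ ≈ 1.487.
p = a·p₁ + b·p₂ ≈ (0.802, 0.278, 0.529); φ = arcsin(p_z) ≈ 31.92°, λ = atan2(p_y, p_x) ≈ 19.14°.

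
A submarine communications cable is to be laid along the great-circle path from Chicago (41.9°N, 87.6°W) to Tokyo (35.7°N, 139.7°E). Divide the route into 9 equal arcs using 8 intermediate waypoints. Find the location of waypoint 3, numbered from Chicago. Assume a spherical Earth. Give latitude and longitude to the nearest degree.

≈ 61°N, 127°W

The haversine formula gives a central angle δ ≈ 1.591 rad (91.2°) between the endpoints.
Interpolate at f = 3/9 with slerp weights a = sin((1−f)δ)/sin δ ≈ 0.873, b = sin(fδ)/sin δ ≈ 0.506.
p = a·p₁ + b·p₂ ≈ (-0.286, -0.383, 0.878); φ = arcsin(p_z) ≈ 61.42°, λ = atan2(p_y, p_x) ≈ -126.74°.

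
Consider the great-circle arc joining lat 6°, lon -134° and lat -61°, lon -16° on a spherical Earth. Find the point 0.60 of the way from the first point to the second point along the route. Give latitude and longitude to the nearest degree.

Convert each endpoint to a unit vector on the sphere (x = cos φ cos λ, y = cos φ sin λ, z = sin φ).
The central angle between the endpoints is δ = arccos(p₁·p₂) ≈ 1.894 rad (108.5°).
Interpolate at f = 0.60 with slerp weights a = sin((1−f)δ)/sin δ ≈ 0.725, b = sin(fδ)/sin δ ≈ 0.957.
p = a·p₁ + b·p₂ ≈ (-0.055, -0.646, -0.761); φ = arcsin(p_z) ≈ -49.56°, λ = atan2(p_y, p_x) ≈ -94.85°.

≈ lat -50°, lon -95°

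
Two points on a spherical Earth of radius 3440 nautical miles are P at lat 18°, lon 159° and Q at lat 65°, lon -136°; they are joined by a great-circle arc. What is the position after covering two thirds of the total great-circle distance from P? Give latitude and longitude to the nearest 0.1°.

From cos δ = sin φ₁ sin φ₂ + cos φ₁ cos φ₂ cos Δλ, the central angle is δ ≈ 1.104 rad (63.3°).
Interpolate at f = 2/3 with slerp weights a = sin((1−f)δ)/sin δ ≈ 0.403, b = sin(fδ)/sin δ ≈ 0.752.
p = a·p₁ + b·p₂ ≈ (-0.586, -0.083, 0.806); φ = arcsin(p_z) ≈ 53.69°, λ = atan2(p_y, p_x) ≈ -171.90°.

≈ lat 53.7°, lon -171.9°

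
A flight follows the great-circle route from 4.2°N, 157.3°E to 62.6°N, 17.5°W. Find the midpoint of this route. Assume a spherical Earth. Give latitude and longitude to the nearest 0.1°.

Write both endpoints as unit vectors p₁, p₂ with components (cos φ cos λ, cos φ sin λ, sin φ).
The central angle between the endpoints is δ = arccos(p₁·p₂) ≈ 1.974 rad (113.1°).
Interpolate at f = 1/2 with slerp weights a = sin((1−f)δ)/sin δ ≈ 0.907, b = sin(fδ)/sin δ ≈ 0.907.
p = a·p₁ + b·p₂ ≈ (-0.436, 0.224, 0.872); φ = arcsin(p_z) ≈ 60.64°, λ = atan2(p_y, p_x) ≈ 152.88°.

≈ 60.6°N, 152.9°E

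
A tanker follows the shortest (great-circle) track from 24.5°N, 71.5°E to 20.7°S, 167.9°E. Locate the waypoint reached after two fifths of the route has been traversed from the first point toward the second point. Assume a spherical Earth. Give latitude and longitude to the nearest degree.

From cos δ = sin φ₁ sin φ₂ + cos φ₁ cos φ₂ cos Δλ, the central angle is δ ≈ 1.815 rad (104.0°).
Interpolate at f = 2/5 with slerp weights a = sin((1−f)δ)/sin δ ≈ 0.913, b = sin(fδ)/sin δ ≈ 0.684.
p = a·p₁ + b·p₂ ≈ (-0.362, 0.922, 0.137); φ = arcsin(p_z) ≈ 7.87°, λ = atan2(p_y, p_x) ≈ 111.44°.

≈ 8°N, 111°E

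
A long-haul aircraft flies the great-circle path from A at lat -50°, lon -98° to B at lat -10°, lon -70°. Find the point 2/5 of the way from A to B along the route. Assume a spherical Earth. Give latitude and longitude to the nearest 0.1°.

≈ lat -34.7°, lon -83.7°

Convert each endpoint to a unit vector on the sphere (x = cos φ cos λ, y = cos φ sin λ, z = sin φ).
The central angle between the endpoints is δ = arccos(p₁·p₂) ≈ 0.807 rad (46.2°).
Interpolate at f = 2/5 with slerp weights a = sin((1−f)δ)/sin δ ≈ 0.644, b = sin(fδ)/sin δ ≈ 0.439.
p = a·p₁ + b·p₂ ≈ (0.090, -0.817, -0.570); φ = arcsin(p_z) ≈ -34.75°, λ = atan2(p_y, p_x) ≈ -83.69°.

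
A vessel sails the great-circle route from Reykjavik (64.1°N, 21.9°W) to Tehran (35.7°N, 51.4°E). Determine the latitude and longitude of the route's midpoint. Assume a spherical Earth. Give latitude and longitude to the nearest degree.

Write both endpoints as unit vectors p₁, p₂ with components (cos φ cos λ, cos φ sin λ, sin φ).
The central angle between the endpoints is δ = arccos(p₁·p₂) ≈ 0.893 rad (51.2°).
Interpolate at f = 1/2 with slerp weights a = sin((1−f)δ)/sin δ ≈ 0.554, b = sin(fδ)/sin δ ≈ 0.554.
p = a·p₁ + b·p₂ ≈ (0.506, 0.262, 0.822); φ = arcsin(p_z) ≈ 55.31°, λ = atan2(p_y, p_x) ≈ 27.35°.

≈ 55°N, 27°E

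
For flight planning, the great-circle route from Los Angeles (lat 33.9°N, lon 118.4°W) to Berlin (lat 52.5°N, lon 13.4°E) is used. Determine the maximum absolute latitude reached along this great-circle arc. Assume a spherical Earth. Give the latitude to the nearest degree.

The great circle lies in the plane with unit normal n̂ = (p₁ × p₂)/|p₁ × p₂|.
Here n̂_z ≈ +0.379; the vertex latitude is φ_max = arccos|n̂_z| ≈ 67.7°.
Check via Clairaut: cos φ_max = |cos φ₁| · sin C = cos(33.9°)·sin(27.2°) ≈ 0.379, again giving ≈ 67.7°.

≈ 68°N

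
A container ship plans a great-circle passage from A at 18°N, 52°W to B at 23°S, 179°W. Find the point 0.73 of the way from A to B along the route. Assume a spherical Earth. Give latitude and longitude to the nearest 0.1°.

The haversine formula gives a central angle δ ≈ 2.275 rad (130.4°) between the endpoints.
Interpolate at f = 0.73 with slerp weights a = sin((1−f)δ)/sin δ ≈ 0.756, b = sin(fδ)/sin δ ≈ 1.307.
p = a·p₁ + b·p₂ ≈ (-0.760, -0.588, -0.277); φ = arcsin(p_z) ≈ -16.08°, λ = atan2(p_y, p_x) ≈ -142.28°.

≈ 16.1°S, 142.3°W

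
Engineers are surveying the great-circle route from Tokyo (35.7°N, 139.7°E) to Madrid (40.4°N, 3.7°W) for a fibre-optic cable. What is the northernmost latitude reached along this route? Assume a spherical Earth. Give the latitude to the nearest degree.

≈ 68°N

The great circle lies in the plane with unit normal n̂ = (p₁ × p₂)/|p₁ × p₂|.
Here n̂_z ≈ -0.371; the vertex latitude is φ_max = arccos|n̂_z| ≈ 68.2°.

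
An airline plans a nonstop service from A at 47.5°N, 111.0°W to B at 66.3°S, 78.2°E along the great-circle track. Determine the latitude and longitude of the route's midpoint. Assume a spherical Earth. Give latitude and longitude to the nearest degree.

Write both endpoints as unit vectors p₁, p₂ with components (cos φ cos λ, cos φ sin λ, sin φ).
The central angle between the endpoints is δ = arccos(p₁·p₂) ≈ 2.803 rad (160.6°).
Interpolate at f = 1/2 with slerp weights a = sin((1−f)δ)/sin δ ≈ 2.966, b = sin(fδ)/sin δ ≈ 2.966.
p = a·p₁ + b·p₂ ≈ (-0.474, -0.704, -0.529); φ = arcsin(p_z) ≈ -31.94°, λ = atan2(p_y, p_x) ≈ -123.98°.

≈ 32°S, 124°W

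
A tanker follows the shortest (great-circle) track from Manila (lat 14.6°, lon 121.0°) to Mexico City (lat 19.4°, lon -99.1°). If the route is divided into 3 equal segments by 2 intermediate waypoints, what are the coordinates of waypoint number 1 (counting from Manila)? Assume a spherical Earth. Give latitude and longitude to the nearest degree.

Convert each endpoint to a unit vector on the sphere (x = cos φ cos λ, y = cos φ sin λ, z = sin φ).
The central angle between the endpoints is δ = arccos(p₁·p₂) ≈ 2.233 rad (127.9°).
Interpolate at f = 1/3 with slerp weights a = sin((1−f)δ)/sin δ ≈ 1.263, b = sin(fδ)/sin δ ≈ 0.859.
p = a·p₁ + b·p₂ ≈ (-0.758, 0.248, 0.604); φ = arcsin(p_z) ≈ 37.13°, λ = atan2(p_y, p_x) ≈ 161.86°.

≈ lat 37°, lon 162°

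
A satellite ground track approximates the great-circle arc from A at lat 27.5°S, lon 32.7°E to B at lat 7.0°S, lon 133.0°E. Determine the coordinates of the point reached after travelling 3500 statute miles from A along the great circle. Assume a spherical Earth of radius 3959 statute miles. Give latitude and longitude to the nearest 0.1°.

≈ lat 25.1°S, lon 89.6°E

Write both endpoints as unit vectors p₁, p₂ with components (cos φ cos λ, cos φ sin λ, sin φ).
The central angle between the endpoints is δ = arccos(p₁·p₂) ≈ 1.672 rad (95.8°). The total great-circle distance is δ·R ≈ 1.672 × 3959 ≈ 6620 mi, so the target fraction is f = 3500/6620 ≈ 0.529.
Interpolate at f ≈ 0.529 with slerp weights a = sin((1−f)δ)/sin δ ≈ 0.713, b = sin(fδ)/sin δ ≈ 0.777.
p = a·p₁ + b·p₂ ≈ (0.006, 0.906, -0.424); φ = arcsin(p_z) ≈ -25.07°, λ = atan2(p_y, p_x) ≈ 89.64°.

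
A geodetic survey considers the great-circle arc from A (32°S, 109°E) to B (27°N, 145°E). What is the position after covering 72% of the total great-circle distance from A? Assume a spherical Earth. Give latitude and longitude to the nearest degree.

The haversine formula gives a central angle δ ≈ 1.191 rad (68.2°) between the endpoints.
Interpolate at f = 0.72 with slerp weights a = sin((1−f)δ)/sin δ ≈ 0.352, b = sin(fδ)/sin δ ≈ 0.814.
p = a·p₁ + b·p₂ ≈ (-0.692, 0.699, 0.183); φ = arcsin(p_z) ≈ 10.54°, λ = atan2(p_y, p_x) ≈ 134.71°.

≈ (11°N, 135°E)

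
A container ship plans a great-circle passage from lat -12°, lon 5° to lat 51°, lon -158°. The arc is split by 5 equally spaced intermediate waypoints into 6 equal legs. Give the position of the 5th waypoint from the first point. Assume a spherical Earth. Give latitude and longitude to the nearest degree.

≈ lat 70°, lon -129°

Convert each endpoint to a unit vector on the sphere (x = cos φ cos λ, y = cos φ sin λ, z = sin φ).
The central angle between the endpoints is δ = arccos(p₁·p₂) ≈ 2.419 rad (138.6°).
Interpolate at f = 5/6 with slerp weights a = sin((1−f)δ)/sin δ ≈ 0.593, b = sin(fδ)/sin δ ≈ 1.365.
p = a·p₁ + b·p₂ ≈ (-0.218, -0.271, 0.937); φ = arcsin(p_z) ≈ 69.63°, λ = atan2(p_y, p_x) ≈ -128.82°.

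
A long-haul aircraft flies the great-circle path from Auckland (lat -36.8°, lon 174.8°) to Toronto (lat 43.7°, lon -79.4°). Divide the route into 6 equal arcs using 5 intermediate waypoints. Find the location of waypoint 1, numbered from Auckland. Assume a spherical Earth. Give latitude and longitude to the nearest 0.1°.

≈ lat -24.1°, lon -165.9°

Write both endpoints as unit vectors p₁, p₂ with components (cos φ cos λ, cos φ sin λ, sin φ).
The central angle between the endpoints is δ = arccos(p₁·p₂) ≈ 2.179 rad (124.9°).
Interpolate at f = 1/6 with slerp weights a = sin((1−f)δ)/sin δ ≈ 1.182, b = sin(fδ)/sin δ ≈ 0.433.
p = a·p₁ + b·p₂ ≈ (-0.885, -0.222, -0.409); φ = arcsin(p_z) ≈ -24.15°, λ = atan2(p_y, p_x) ≈ -165.93°.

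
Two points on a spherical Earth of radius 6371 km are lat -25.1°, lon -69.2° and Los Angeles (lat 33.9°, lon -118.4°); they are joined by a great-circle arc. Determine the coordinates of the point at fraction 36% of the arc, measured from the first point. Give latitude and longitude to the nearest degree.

Write both endpoints as unit vectors p₁, p₂ with components (cos φ cos λ, cos φ sin λ, sin φ).
The central angle between the endpoints is δ = arccos(p₁·p₂) ≈ 1.313 rad (75.3°).
Interpolate at f = 0.36 with slerp weights a = sin((1−f)δ)/sin δ ≈ 0.770, b = sin(fδ)/sin δ ≈ 0.471.
p = a·p₁ + b·p₂ ≈ (0.062, -0.996, -0.064); φ = arcsin(p_z) ≈ -3.68°, λ = atan2(p_y, p_x) ≈ -86.45°.

≈ lat -4°, lon -86°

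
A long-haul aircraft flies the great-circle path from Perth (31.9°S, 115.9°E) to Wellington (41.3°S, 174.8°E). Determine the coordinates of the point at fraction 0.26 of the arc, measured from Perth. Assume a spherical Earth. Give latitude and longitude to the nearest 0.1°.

≈ (37.1°S, 129.4°E)

From cos δ = sin φ₁ sin φ₂ + cos φ₁ cos φ₂ cos Δλ, the central angle is δ ≈ 0.825 rad (47.3°).
Interpolate at f = 0.26 with slerp weights a = sin((1−f)δ)/sin δ ≈ 0.780, b = sin(fδ)/sin δ ≈ 0.290.
p = a·p₁ + b·p₂ ≈ (-0.506, 0.616, -0.604); φ = arcsin(p_z) ≈ -37.14°, λ = atan2(p_y, p_x) ≈ 129.42°.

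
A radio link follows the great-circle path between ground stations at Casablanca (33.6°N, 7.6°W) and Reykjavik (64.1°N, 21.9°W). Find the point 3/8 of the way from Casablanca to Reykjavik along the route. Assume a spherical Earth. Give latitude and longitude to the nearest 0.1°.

Write both endpoints as unit vectors p₁, p₂ with components (cos φ cos λ, cos φ sin λ, sin φ).
The central angle between the endpoints is δ = arccos(p₁·p₂) ≈ 0.554 rad (31.7°).
Interpolate at f = 3/8 with slerp weights a = sin((1−f)δ)/sin δ ≈ 0.645, b = sin(fδ)/sin δ ≈ 0.392.
p = a·p₁ + b·p₂ ≈ (0.691, -0.135, 0.710); φ = arcsin(p_z) ≈ 45.21°, λ = atan2(p_y, p_x) ≈ -11.04°.

≈ 45.2°N, 11.0°W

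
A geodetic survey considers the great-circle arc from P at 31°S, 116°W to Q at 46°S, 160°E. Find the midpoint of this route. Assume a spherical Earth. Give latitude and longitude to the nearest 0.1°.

From cos δ = sin φ₁ sin φ₂ + cos φ₁ cos φ₂ cos Δλ, the central angle is δ ≈ 1.123 rad (64.4°).
Interpolate at f = 1/2 with slerp weights a = sin((1−f)δ)/sin δ ≈ 0.591, b = sin(fδ)/sin δ ≈ 0.591.
p = a·p₁ + b·p₂ ≈ (-0.608, -0.315, -0.729); φ = arcsin(p_z) ≈ -46.82°, λ = atan2(p_y, p_x) ≈ -152.61°.

≈ 46.8°S, 152.6°W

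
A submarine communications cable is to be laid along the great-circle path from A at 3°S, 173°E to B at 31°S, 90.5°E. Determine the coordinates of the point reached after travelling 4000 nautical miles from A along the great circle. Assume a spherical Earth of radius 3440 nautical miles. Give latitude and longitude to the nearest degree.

Write both endpoints as unit vectors p₁, p₂ with components (cos φ cos λ, cos φ sin λ, sin φ).
The central angle between the endpoints is δ = arccos(p₁·p₂) ≈ 1.432 rad (82.0°). The total great-circle distance is δ·R ≈ 1.432 × 3440 ≈ 4925 nmi, so the target fraction is f = 4000/4925 ≈ 0.812.
Interpolate at f ≈ 0.812 with slerp weights a = sin((1−f)δ)/sin δ ≈ 0.268, b = sin(fδ)/sin δ ≈ 0.927.
p = a·p₁ + b·p₂ ≈ (-0.273, 0.827, -0.491); φ = arcsin(p_z) ≈ -29.43°, λ = atan2(p_y, p_x) ≈ 108.25°.

≈ 29°S, 108°E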